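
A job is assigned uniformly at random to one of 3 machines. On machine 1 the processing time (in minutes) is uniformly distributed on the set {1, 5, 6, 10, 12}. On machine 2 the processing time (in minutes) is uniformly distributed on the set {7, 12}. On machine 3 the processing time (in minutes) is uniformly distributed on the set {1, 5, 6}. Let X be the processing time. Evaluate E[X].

203/30

E[X | machine 1] = (1+5+6+10+12)/5 = 34/5.
E[X | machine 2] = (7+12)/2 = 19/2.
E[X | machine 3] = (1+5+6)/3 = 4.
E[X] = (1/3)·(34/5) + (1/3)·(19/2) + (1/3)·(4) = 203/30.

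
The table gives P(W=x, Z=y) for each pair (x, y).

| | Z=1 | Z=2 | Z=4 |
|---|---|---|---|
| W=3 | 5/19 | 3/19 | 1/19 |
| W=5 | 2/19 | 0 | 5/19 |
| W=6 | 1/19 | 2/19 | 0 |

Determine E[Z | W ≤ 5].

37/16

P(W ≤ 5) = 16/19.
Σ Z·P over the event = 1·(5/19) + 2·(3/19) + 4·(1/19) + 1·(2/19) + 4·(5/19) = 37/19.
E[Z | W ≤ 5] = (37/19) / (16/19) = 37/16.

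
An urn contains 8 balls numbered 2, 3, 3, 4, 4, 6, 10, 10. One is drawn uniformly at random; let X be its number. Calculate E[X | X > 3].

34/5

P(X > 3) = 5/8.
Σ over the event: 4·1/4 + 6·1/8 + 10·1/4 = 17/4.
E[X | X > 3] = (17/4) / (5/8) = 34/5.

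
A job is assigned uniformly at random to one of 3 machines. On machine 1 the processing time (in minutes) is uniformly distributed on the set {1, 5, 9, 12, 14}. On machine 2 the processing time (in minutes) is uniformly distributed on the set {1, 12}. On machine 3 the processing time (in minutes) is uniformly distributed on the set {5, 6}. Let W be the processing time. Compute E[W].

101/15

E[W | machine 1] = (1+5+9+12+14)/5 = 41/5.
E[W | machine 2] = (1+12)/2 = 13/2.
E[W | machine 3] = (5+6)/2 = 11/2.
By the law of total expectation,
E[W] = (1/3)·(41/5) + (1/3)·(13/2) + (1/3)·(11/2) = 101/15.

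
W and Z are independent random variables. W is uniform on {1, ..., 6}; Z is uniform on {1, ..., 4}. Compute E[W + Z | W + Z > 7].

P(W + Z > 7) = 1/4.
Summing (W+Z)·P(x,y) over outcomes with W + Z > 7 gives 13/6.
E[W + Z | W + Z > 7] = (13/6) / (1/4) = 26/3.

26/3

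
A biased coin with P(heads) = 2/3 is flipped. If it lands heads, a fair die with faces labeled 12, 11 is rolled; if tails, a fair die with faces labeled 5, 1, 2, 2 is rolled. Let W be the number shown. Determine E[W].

17/2

E[W | heads] = (12+11)/2 = 23/2.
E[W | tails] = (5+1+2+2)/4 = 5/2.
E[W] = (2/3)·(23/2) + (1/3)·(5/2) = 17/2.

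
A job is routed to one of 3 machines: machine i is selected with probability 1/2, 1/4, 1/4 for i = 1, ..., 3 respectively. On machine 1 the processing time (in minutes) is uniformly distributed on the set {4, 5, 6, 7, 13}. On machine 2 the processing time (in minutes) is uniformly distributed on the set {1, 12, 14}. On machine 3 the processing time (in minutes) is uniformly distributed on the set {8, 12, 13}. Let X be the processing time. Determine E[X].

E[X | machine 1] = (4+5+6+7+13)/5 = 7.
E[X | machine 2] = (1+12+14)/3 = 9.
E[X | machine 3] = (8+12+13)/3 = 11.
E[X] = (1/2)·(7) + (1/4)·(9) + (1/4)·(11) = 17/2.

17/2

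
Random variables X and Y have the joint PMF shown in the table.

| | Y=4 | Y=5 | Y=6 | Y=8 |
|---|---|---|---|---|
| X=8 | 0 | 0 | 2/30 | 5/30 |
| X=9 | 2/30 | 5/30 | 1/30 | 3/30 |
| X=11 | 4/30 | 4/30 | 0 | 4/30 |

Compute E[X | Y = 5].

89/9

P(Y = 5) = 3/10.
Σ X·P over the event = 9·(5/30) + 11·(4/30) = 89/30.
E[X | Y = 5] = (89/30) / (3/10) = 89/9.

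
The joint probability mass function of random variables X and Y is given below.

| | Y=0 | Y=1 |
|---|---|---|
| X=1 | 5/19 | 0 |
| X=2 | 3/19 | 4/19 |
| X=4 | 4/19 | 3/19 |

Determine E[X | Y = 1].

P(Y = 1) = 7/19.
Summing X·P(X=x,Y=y) over the conditioning event gives 20/19.
E[X | Y = 1] = (20/19) / (7/19) = 20/7.

20/7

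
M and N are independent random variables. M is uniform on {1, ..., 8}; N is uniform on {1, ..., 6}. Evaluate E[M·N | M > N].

P(M > N) = 9/16.
Summing MN·P(x,y) over outcomes with M > N gives 245/24.
E[M·N | M > N] = (245/24) / (9/16) = 490/27.

490/27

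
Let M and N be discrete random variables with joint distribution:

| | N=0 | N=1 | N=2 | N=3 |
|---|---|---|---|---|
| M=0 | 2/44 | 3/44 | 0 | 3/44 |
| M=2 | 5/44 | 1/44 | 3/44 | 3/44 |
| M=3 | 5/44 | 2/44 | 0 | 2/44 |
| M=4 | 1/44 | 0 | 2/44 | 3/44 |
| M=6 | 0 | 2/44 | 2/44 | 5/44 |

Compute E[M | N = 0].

P(N = 0) = 13/44.
Σ M·P over the event = 0·(2/44) + 2·(5/44) + 3·(5/44) + 4·(1/44) = 29/44.
E[M | N = 0] = (29/44) / (13/44) = 29/13.

29/13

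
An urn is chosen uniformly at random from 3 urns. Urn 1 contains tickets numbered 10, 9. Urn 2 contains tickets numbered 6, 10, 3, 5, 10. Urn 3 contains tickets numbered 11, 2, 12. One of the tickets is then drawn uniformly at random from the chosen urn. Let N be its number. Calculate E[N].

E[N | urn 1] = (10+9)/2 = 19/2.
E[N | urn 2] = (6+10+3+5+10)/5 = 34/5.
E[N | urn 3] = (11+2+12)/3 = 25/3.
By the law of total expectation,
E[N] = (1/3)·(19/2) + (1/3)·(34/5) + (1/3)·(25/3) = 739/90.

739/90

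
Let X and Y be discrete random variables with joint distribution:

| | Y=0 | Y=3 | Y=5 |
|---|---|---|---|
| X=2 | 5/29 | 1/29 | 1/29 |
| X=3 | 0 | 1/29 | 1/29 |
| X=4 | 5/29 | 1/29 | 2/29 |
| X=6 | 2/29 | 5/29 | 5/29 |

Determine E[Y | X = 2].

8/7

P(X = 2) = 7/29.
Summing Y·P(X=x,Y=y) over the conditioning event gives 8/29.
E[Y | X = 2] = (8/29) / (7/29) = 8/7.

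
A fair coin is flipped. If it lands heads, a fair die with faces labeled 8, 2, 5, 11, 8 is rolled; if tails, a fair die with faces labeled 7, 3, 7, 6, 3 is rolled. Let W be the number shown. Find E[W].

6

E[W | heads] = (8+2+5+11+8)/5 = 34/5.
E[W | tails] = (7+3+7+6+3)/5 = 26/5.
By the law of total expectation,
E[W] = (1/2)·(34/5) + (1/2)·(26/5) = 6.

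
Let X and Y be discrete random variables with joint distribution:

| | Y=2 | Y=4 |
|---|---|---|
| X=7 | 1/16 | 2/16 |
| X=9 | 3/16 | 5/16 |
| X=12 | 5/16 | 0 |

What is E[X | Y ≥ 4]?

59/7

P(Y ≥ 4) = 7/16.
Summing X·P(X=x,Y=y) over the conditioning event gives 59/16.
E[X | Y ≥ 4] = (59/16) / (7/16) = 59/7.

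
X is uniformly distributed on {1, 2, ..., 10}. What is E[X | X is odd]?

5

Given X is odd, X is equally likely to be any of {1, 3, 5, 7, 9}.
E[X | X is odd] = (1 + 3 + 5 + 7 + 9) / 5 = 5.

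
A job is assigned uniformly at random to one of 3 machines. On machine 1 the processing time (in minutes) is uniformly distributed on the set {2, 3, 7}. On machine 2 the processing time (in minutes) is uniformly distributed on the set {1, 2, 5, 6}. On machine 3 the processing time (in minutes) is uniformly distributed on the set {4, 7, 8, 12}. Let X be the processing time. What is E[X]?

61/12

E[X | machine 1] = (2+3+7)/3 = 4.
E[X | machine 2] = (1+2+5+6)/4 = 7/2.
E[X | machine 3] = (4+7+8+12)/4 = 31/4.
E[X] = (1/3)·(4) + (1/3)·(7/2) + (1/3)·(31/4) = 61/12.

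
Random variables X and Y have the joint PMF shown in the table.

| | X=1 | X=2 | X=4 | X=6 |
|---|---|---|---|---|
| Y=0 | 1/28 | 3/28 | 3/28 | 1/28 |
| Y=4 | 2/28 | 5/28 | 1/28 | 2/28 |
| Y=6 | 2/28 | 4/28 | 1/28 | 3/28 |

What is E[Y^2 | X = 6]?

P(X = 6) = 3/14.
Σ Y^2·P over the event = 0·(1/28) + 16·(2/28) + 36·(3/28) = 5.
E[Y^2 | X = 6] = (5) / (3/14) = 70/3.

70/3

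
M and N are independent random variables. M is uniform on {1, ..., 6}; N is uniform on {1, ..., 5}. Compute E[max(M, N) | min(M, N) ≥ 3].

P(min(M, N) ≥ 3) = 2/5.
Summing max(M,N)·P(x,y) over outcomes with min(M, N) ≥ 3 gives 29/15.
E[max(M, N) | min(M, N) ≥ 3] = (29/15) / (2/5) = 29/6.

29/6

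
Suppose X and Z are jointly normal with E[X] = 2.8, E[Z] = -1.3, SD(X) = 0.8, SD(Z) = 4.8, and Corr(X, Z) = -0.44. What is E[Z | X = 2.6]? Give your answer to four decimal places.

-0.7720

E[Z | X=x] = μ_Z + ρ(σ_Z/σ_X)(x − μ_X) for jointly normal variables.
E[Z | X=2.6] = -1.3 + (-0.44)·(4.8/0.8)·(2.6 − (2.8)) = -1.3 + (-2.64)·(-0.2) = -0.7720.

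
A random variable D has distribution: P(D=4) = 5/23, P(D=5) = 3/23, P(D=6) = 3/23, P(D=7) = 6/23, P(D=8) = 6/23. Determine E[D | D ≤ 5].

P(D ≤ 5) = 8/23.
Σ over the event: 4·5/23 + 5·3/23 = 35/23.
E[D | D ≤ 5] = (35/23) / (8/23) = 35/8.

35/8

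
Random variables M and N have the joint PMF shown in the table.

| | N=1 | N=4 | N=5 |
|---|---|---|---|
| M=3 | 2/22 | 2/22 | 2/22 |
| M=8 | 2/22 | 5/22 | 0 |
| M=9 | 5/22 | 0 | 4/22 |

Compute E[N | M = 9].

25/9

P(M = 9) = 9/22.
Σ N·P over the event = 1·(5/22) + 5·(4/22) = 25/22.
E[N | M = 9] = (25/22) / (9/22) = 25/9.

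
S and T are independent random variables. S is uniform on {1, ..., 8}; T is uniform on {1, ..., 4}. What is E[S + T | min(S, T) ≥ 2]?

8

P(min(S, T) ≥ 2) = 21/32.
Summing (S+T)·P(x,y) over outcomes with min(S, T) ≥ 2 gives 21/4.
E[S + T | min(S, T) ≥ 2] = (21/4) / (21/32) = 8.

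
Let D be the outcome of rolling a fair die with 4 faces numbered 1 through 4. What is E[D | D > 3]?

4

Given D > 3, D is equally likely to be any of {4}.
E[D | D > 3] = (4) / 1 = 4.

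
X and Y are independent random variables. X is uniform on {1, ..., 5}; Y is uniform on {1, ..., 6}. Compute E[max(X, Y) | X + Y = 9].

P(X + Y = 9) = 1/10.
Summing max(X,Y)·P(x,y) over outcomes with X + Y = 9 gives 8/15.
E[max(X, Y) | X + Y = 9] = (8/15) / (1/10) = 16/3.

16/3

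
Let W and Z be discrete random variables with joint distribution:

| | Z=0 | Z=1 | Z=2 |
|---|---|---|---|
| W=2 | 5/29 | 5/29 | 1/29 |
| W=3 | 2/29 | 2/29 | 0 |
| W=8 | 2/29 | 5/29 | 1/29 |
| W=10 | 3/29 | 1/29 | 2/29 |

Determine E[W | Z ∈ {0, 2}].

23/4

P(Z ∈ {0, 2}) = 16/29.
Σ W·P over the event = 2·(5/29) + 2·(1/29) + 3·(2/29) + 8·(2/29) + 8·(1/29) + 10·(3/29) + 10·(2/29) = 92/29.
E[W | Z ∈ {0, 2}] = (92/29) / (16/29) = 23/4.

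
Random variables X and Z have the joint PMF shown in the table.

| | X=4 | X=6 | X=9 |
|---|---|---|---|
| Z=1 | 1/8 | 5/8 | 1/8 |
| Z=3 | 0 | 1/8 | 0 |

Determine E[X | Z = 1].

43/7

P(Z = 1) = 7/8.
Summing X·P(X=x,Z=y) over the conditioning event gives 43/8.
E[X | Z = 1] = (43/8) / (7/8) = 43/7.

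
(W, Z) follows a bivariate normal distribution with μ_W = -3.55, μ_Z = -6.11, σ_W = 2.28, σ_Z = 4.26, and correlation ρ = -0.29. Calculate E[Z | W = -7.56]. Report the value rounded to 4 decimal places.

E[Z | W=x] = μ_Z + ρ(σ_Z/σ_W)(x − μ_W) for jointly normal variables.
E[Z | W=-7.56] = -6.11 + (-0.29)·(4.26/2.28)·(-7.56 − (-3.55)) = -6.11 + (-0.54184)·(-4.01) = -3.9372.

-3.9372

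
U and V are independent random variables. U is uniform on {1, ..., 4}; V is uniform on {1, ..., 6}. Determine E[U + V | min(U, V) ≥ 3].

8

P(min(U, V) ≥ 3) = 1/3.
Summing (U+V)·P(x,y) over outcomes with min(U, V) ≥ 3 gives 8/3.
E[U + V | min(U, V) ≥ 3] = (8/3) / (1/3) = 8.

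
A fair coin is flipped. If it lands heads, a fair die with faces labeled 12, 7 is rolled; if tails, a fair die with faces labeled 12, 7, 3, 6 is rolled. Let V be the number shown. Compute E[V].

E[V | heads] = (12+7)/2 = 19/2.
E[V | tails] = (12+7+3+6)/4 = 7.
E[V] = (1/2)·(19/2) + (1/2)·(7) = 33/4.

33/4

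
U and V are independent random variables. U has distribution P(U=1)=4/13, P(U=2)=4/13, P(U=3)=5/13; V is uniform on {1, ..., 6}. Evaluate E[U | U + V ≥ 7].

65/27

P(U + V ≥ 7) = 9/26.
Summing U·P(x,y) over outcomes with U + V ≥ 7 gives 5/6.
E[U | U + V ≥ 7] = (5/6) / (9/26) = 65/27.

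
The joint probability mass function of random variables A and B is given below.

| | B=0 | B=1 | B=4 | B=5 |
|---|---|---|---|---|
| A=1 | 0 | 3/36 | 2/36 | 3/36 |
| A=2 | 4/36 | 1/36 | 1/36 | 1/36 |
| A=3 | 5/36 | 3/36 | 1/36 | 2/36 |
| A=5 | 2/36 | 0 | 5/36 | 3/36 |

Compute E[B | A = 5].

7/2

P(A = 5) = 5/18.
Σ B·P over the event = 0·(2/36) + 4·(5/36) + 5·(3/36) = 35/36.
E[B | A = 5] = (35/36) / (5/18) = 7/2.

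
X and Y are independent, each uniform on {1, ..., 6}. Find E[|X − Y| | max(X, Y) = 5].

20/9

P(max(X, Y) = 5) = 1/4.
Summing |X−Y|·P(x,y) over outcomes with max(X, Y) = 5 gives 5/9.
E[|X − Y| | max(X, Y) = 5] = (5/9) / (1/4) = 20/9.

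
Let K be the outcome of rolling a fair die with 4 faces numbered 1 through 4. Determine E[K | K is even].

3

Given K is even, K is equally likely to be any of {2, 4}.
E[K | K is even] = (2 + 4) / 2 = 3.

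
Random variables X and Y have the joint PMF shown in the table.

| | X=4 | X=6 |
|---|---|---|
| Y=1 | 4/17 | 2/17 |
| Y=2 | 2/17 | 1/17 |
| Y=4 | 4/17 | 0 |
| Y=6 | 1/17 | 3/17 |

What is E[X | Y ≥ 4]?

19/4

P(Y ≥ 4) = 8/17.
Σ X·P over the event = 4·(4/17) + 4·(1/17) + 6·(3/17) = 38/17.
E[X | Y ≥ 4] = (38/17) / (8/17) = 19/4.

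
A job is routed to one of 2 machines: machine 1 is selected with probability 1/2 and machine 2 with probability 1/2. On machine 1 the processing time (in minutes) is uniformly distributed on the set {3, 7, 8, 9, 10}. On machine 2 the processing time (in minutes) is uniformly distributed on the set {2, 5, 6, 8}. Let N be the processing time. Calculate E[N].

E[N | machine 1] = (3+7+8+9+10)/5 = 37/5.
E[N | machine 2] = (2+5+6+8)/4 = 21/4.
E[N] = (1/2)·(37/5) + (1/2)·(21/4) = 253/40.

253/40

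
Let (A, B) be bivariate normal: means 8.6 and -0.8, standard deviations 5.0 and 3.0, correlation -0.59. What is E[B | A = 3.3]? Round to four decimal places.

1.0762

The regression of B on A has slope ρ·σ_B/σ_A and passes through (μ_A, μ_B).
E[B | A=3.3] = -0.8 + (-0.59)·(3.0/5.0)·(3.3 − (8.6)) = -0.8 + (-0.354)·(-5.3) = 1.0762.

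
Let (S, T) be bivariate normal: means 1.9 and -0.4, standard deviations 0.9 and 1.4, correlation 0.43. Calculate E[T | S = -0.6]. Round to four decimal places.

-2.0722

The regression of T on S has slope ρ·σ_T/σ_S and passes through (μ_S, μ_T).
E[T | S=-0.6] = -0.4 + (0.43)·(1.4/0.9)·(-0.6 − (1.9)) = -0.4 + (0.66889)·(-2.5) = -2.0722.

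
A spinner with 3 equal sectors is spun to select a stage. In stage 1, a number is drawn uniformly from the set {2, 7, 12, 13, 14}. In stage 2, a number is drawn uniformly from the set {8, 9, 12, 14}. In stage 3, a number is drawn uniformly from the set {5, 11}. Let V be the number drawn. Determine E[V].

E[V | stage 1] = (2+7+12+13+14)/5 = 48/5.
E[V | stage 2] = (8+9+12+14)/4 = 43/4.
E[V | stage 3] = (5+11)/2 = 8.
By the law of total expectation,
E[V] = (1/3)·(48/5) + (1/3)·(43/4) + (1/3)·(8) = 189/20.

189/20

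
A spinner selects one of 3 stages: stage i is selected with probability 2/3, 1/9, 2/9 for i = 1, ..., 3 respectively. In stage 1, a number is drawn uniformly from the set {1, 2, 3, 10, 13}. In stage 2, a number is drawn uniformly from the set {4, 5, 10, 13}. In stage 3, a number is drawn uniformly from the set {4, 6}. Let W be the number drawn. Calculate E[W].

88/15

E[W | stage 1] = (1+2+3+10+13)/5 = 29/5.
E[W | stage 2] = (4+5+10+13)/4 = 8.
E[W | stage 3] = (4+6)/2 = 5.
By the law of total expectation,
E[W] = (2/3)·(29/5) + (1/9)·(8) + (2/9)·(5) = 88/15.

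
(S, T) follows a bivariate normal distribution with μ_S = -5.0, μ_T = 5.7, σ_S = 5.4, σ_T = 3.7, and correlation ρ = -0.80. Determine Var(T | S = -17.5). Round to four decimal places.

The conditional variance in a bivariate normal is σ_T²(1 − ρ²), independent of x.
Var(T | S=-17.5) = (3.7)²·(1 − (-0.80)²) = 13.69·0.36 = 4.9284.

4.9284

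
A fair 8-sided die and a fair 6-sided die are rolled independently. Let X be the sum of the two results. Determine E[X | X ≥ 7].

314/33

P(X ≥ 7) = 11/16.
Σ over the event: 7·1/8 + 8·1/8 + 9·1/8 + 10·5/48 + 11·1/12 + 12·1/16 + 13·1/24 + 14·1/48 = 157/24.
E[X | X ≥ 7] = (157/24) / (11/16) = 314/33.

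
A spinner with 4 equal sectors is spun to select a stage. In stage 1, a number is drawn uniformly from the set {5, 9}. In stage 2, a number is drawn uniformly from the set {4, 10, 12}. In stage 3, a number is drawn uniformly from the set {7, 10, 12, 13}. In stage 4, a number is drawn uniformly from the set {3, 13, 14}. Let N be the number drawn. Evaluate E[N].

217/24

E[N | stage 1] = (5+9)/2 = 7.
E[N | stage 2] = (4+10+12)/3 = 26/3.
E[N | stage 3] = (7+10+12+13)/4 = 21/2.
E[N | stage 4] = (3+13+14)/3 = 10.
By the law of total expectation,
E[N] = (1/4)·(7) + (1/4)·(26/3) + (1/4)·(21/2) + (1/4)·(10) = 217/24.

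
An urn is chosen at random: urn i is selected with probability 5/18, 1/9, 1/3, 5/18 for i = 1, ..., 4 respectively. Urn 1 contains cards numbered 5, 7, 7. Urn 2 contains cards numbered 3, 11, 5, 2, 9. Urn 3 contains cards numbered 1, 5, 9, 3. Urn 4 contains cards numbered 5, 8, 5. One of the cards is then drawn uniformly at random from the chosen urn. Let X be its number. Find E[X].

151/27

E[X | urn 1] = (5+7+7)/3 = 19/3.
E[X | urn 2] = (3+11+5+2+9)/5 = 6.
E[X | urn 3] = (1+5+9+3)/4 = 9/2.
E[X | urn 4] = (5+8+5)/3 = 6.
By the law of total expectation,
E[X] = (5/18)·(19/3) + (1/9)·(6) + (1/3)·(9/2) + (5/18)·(6) = 151/27.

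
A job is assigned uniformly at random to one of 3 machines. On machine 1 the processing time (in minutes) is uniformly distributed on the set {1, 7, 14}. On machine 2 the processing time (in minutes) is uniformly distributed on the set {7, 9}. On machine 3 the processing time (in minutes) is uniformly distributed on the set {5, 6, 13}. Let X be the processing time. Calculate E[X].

E[X | machine 1] = (1+7+14)/3 = 22/3.
E[X | machine 2] = (7+9)/2 = 8.
E[X | machine 3] = (5+6+13)/3 = 8.
E[X] = (1/3)·(22/3) + (1/3)·(8) + (1/3)·(8) = 70/9.

70/9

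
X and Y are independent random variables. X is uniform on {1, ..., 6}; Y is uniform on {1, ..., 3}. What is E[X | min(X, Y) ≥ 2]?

Outcomes with min(X, Y) ≥ 2: (2,2), (2,3), (3,2), (3,3), (4,2), (4,3), (5,2), (5,3), (6,2), (6,3), each with probability 1/18.
E[X | min(X, Y) ≥ 2] = (2 + 2 + 3 + 3 + 4 + 4 + 5 + 5 + 6 + 6) / 10 = 4.

4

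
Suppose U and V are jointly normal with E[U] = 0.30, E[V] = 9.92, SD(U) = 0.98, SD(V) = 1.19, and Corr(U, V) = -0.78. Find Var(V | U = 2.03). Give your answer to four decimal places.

0.5545

The conditional variance in a bivariate normal is σ_V²(1 − ρ²), independent of x.
Var(V | U=2.03) = (1.19)²·(1 − (-0.78)²) = 1.4161·0.3916 = 0.5545.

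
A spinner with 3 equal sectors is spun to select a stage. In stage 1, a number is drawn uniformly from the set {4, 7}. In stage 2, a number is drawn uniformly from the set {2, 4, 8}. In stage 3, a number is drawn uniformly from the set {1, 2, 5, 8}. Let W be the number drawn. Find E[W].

E[W | stage 1] = (4+7)/2 = 11/2.
E[W | stage 2] = (2+4+8)/3 = 14/3.
E[W | stage 3] = (1+2+5+8)/4 = 4.
E[W] = (1/3)·(11/2) + (1/3)·(14/3) + (1/3)·(4) = 85/18.

85/18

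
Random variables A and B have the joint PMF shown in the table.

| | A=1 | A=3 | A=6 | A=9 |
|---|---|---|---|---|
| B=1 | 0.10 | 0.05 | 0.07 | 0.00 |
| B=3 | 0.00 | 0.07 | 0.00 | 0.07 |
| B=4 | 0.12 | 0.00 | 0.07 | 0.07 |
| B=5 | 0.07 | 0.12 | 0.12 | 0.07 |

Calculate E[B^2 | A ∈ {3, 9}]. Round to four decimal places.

P(A ∈ {3, 9}) = 0.45.
Σ B^2·P over the event = 1·(0.05) + 9·(0.07) + 25·(0.12) + 9·(0.07) + 16·(0.07) + 25·(0.07) = 7.18.
E[B^2 | A ∈ {3, 9}] = (7.18) / (0.45) = 15.9556.

15.9556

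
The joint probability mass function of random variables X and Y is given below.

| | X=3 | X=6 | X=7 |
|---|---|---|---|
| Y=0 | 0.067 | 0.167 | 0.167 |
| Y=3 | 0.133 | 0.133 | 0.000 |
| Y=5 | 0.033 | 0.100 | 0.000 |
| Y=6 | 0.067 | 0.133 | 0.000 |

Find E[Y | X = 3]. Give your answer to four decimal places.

P(X = 3) = 0.300.
Σ Y·P over the event = 0·(0.067) + 3·(0.133) + 5·(0.033) + 6·(0.067) = 0.966.
E[Y | X = 3] = (0.966) / (0.300) = 3.2200.

3.2200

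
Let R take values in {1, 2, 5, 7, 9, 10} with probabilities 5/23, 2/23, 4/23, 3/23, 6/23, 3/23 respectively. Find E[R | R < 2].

P(R < 2) = 5/23.
Σ over the event: 1·5/23 = 5/23.
E[R | R < 2] = (5/23) / (5/23) = 1.

1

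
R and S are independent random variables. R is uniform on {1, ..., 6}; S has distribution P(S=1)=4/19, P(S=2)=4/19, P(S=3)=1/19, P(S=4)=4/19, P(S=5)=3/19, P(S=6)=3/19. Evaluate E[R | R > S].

P(R > S) = 25/57.
Summing R·P(x,y) over outcomes with R > S gives 229/114.
E[R | R > S] = (229/114) / (25/57) = 229/50.

229/50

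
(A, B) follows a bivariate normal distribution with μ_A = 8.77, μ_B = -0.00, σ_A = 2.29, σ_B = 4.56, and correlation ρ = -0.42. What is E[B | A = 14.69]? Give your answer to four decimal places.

E[B | A=x] = μ_B + ρ(σ_B/σ_A)(x − μ_A) for jointly normal variables.
E[B | A=14.69] = -0.00 + (-0.42)·(4.56/2.29)·(14.69 − (8.77)) = -0.00 + (-0.83633)·(5.92) = -4.9511.

-4.9511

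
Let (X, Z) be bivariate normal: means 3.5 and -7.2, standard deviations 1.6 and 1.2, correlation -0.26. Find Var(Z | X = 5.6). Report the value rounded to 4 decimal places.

Var(Z | X=x) = (1 − ρ²)·σ_Z².
Var(Z | X=5.6) = (1.2)²·(1 − (-0.26)²) = 1.44·0.9324 = 1.3427.

1.3427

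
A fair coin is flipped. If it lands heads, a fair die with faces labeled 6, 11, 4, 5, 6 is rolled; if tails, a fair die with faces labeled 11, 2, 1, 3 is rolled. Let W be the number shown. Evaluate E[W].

E[W | heads] = (6+11+4+5+6)/5 = 32/5.
E[W | tails] = (11+2+1+3)/4 = 17/4.
E[W] = (1/2)·(32/5) + (1/2)·(17/4) = 213/40.

213/40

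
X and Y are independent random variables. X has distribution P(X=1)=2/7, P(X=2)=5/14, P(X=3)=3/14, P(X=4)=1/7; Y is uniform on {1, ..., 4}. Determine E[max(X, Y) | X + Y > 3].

144/43

P(X + Y > 3) = 43/56.
Summing max(X,Y)·P(x,y) over outcomes with X + Y > 3 gives 18/7.
E[max(X, Y) | X + Y > 3] = (18/7) / (43/56) = 144/43.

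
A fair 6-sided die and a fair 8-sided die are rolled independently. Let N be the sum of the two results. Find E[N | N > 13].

P(N > 13) = 1/48.
Σ over the event: 14·1/48 = 7/24.
E[N | N > 13] = (7/24) / (1/48) = 14.

14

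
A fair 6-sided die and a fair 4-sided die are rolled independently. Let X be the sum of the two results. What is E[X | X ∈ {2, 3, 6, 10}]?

21/4

P(X ∈ {2, 3, 6, 10}) = 1/3.
Σ over the event: 2·1/24 + 3·1/12 + 6·1/6 + 10·1/24 = 7/4.
E[X | X ∈ {2, 3, 6, 10}] = (7/4) / (1/3) = 21/4.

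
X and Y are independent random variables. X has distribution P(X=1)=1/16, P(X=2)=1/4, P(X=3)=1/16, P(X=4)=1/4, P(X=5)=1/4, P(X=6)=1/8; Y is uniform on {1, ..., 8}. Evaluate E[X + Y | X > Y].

303/44

P(X > Y) = 11/32.
Summing (X+Y)·P(x,y) over outcomes with X > Y gives 303/128.
E[X + Y | X > Y] = (303/128) / (11/32) = 303/44.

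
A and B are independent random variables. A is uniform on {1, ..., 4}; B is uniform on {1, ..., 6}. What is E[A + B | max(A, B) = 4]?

Outcomes with max(A, B) = 4: (1,4), (2,4), (3,4), (4,1), (4,2), (4,3), (4,4), each with probability 1/24.
E[A + B | max(A, B) = 4] = (5 + 6 + 7 + 5 + 6 + 7 + 8) / 7 = 44/7.

44/7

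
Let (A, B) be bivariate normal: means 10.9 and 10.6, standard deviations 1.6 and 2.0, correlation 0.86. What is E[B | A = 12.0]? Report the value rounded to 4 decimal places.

For a bivariate normal, E[B | A=x] = μ_B + ρ·(σ_B/σ_A)·(x − μ_A).
E[B | A=12.0] = 10.6 + (0.86)·(2.0/1.6)·(12.0 − (10.9)) = 10.6 + (1.075)·(1.1) = 11.7825.

11.7825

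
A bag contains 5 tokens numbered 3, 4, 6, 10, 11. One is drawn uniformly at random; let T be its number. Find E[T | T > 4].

9

P(T > 4) = 3/5.
Σ over the event: 6·1/5 + 10·1/5 + 11·1/5 = 27/5.
E[T | T > 4] = (27/5) / (3/5) = 9.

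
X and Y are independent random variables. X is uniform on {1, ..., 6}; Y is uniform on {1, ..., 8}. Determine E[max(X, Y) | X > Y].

14/3

P(X > Y) = 5/16.
Summing max(X,Y)·P(x,y) over outcomes with X > Y gives 35/24.
E[max(X, Y) | X > Y] = (35/24) / (5/16) = 14/3.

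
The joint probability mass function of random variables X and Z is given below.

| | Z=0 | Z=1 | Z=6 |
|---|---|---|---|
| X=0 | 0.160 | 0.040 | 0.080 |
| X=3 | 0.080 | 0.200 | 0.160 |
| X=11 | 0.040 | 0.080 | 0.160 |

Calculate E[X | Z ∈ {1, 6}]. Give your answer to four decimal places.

P(Z ∈ {1, 6}) = 0.720.
Summing X·P(X=x,Z=y) over the conditioning event gives 3.720.
E[X | Z ∈ {1, 6}] = (3.720) / (0.720) = 5.1667.

5.1667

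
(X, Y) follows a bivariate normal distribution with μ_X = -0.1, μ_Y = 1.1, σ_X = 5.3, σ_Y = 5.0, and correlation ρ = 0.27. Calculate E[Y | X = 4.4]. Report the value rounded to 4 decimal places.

For a bivariate normal, E[Y | X=x] = μ_Y + ρ·(σ_Y/σ_X)·(x − μ_X).
E[Y | X=4.4] = 1.1 + (0.27)·(5.0/5.3)·(4.4 − (-0.1)) = 1.1 + (0.25472)·(4.5) = 2.2462.

2.2462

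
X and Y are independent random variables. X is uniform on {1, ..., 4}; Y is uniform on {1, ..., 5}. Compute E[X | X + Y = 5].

5/2

Outcomes with X + Y = 5: (1,4), (2,3), (3,2), (4,1), each with probability 1/20.
E[X | X + Y = 5] = (1 + 2 + 3 + 4) / 4 = 5/2.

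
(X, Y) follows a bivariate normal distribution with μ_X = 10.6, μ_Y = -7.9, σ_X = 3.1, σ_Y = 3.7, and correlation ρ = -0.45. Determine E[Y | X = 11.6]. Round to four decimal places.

-8.4371

E[Y | X=x] = μ_Y + ρ(σ_Y/σ_X)(x − μ_X) for jointly normal variables.
E[Y | X=11.6] = -7.9 + (-0.45)·(3.7/3.1)·(11.6 − (10.6)) = -7.9 + (-0.5371)·(1) = -8.4371.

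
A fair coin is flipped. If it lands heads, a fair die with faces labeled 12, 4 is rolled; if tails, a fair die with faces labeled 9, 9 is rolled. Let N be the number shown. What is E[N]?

E[N | heads] = (12+4)/2 = 8.
E[N | tails] = (9+9)/2 = 9.
E[N] = (1/2)·(8) + (1/2)·(9) = 17/2.

17/2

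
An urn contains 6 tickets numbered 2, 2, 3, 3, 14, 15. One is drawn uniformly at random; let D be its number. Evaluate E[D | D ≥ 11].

29/2

P(D ≥ 11) = 1/3.
Σ over the event: 14·1/6 + 15·1/6 = 29/6.
E[D | D ≥ 11] = (29/6) / (1/3) = 29/2.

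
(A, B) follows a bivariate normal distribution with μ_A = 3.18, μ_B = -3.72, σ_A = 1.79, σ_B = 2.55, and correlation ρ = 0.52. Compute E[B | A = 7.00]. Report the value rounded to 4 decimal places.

-0.8902

E[B | A=x] = μ_B + ρ(σ_B/σ_A)(x − μ_A) for jointly normal variables.
E[B | A=7.00] = -3.72 + (0.52)·(2.55/1.79)·(7.00 − (3.18)) = -3.72 + (0.74078)·(3.82) = -0.8902.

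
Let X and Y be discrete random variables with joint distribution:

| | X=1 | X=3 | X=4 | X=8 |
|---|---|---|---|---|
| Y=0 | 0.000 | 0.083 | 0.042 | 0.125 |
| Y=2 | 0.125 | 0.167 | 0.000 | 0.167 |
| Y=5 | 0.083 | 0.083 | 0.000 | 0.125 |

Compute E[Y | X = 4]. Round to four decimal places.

P(X = 4) = 0.042.
Σ Y·P over the event = 0·(0.042) = 0.000.
E[Y | X = 4] = (0.000) / (0.042) = 0.0000.

0.0000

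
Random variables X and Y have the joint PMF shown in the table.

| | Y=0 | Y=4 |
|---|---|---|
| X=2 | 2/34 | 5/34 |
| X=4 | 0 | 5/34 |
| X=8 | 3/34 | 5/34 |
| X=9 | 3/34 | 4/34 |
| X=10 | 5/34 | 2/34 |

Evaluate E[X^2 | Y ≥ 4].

944/21

P(Y ≥ 4) = 21/34.
Σ X^2·P over the event = 4·(5/34) + 16·(5/34) + 64·(5/34) + 81·(4/34) + 100·(2/34) = 472/17.
E[X^2 | Y ≥ 4] = (472/17) / (21/34) = 944/21.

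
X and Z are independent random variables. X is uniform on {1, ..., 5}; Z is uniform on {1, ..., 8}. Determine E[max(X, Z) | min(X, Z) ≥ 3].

P(min(X, Z) ≥ 3) = 9/20.
Summing max(X,Z)·P(x,y) over outcomes with min(X, Z) ≥ 3 gives 103/40.
E[max(X, Z) | min(X, Z) ≥ 3] = (103/40) / (9/20) = 103/18.

103/18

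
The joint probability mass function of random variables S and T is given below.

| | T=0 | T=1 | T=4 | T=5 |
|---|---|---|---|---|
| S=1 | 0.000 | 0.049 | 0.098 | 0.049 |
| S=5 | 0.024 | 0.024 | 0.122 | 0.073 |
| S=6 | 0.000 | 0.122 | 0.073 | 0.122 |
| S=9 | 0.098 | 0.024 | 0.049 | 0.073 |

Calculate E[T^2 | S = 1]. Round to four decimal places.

14.5000

P(S = 1) = 0.196.
Σ T^2·P over the event = 1·(0.049) + 16·(0.098) + 25·(0.049) = 2.842.
E[T^2 | S = 1] = (2.842) / (0.196) = 14.5000.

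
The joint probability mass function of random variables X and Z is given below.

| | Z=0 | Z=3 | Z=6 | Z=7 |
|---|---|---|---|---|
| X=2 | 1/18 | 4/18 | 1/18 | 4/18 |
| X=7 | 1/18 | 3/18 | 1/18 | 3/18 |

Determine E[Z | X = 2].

P(X = 2) = 5/9.
Σ Z·P over the event = 0·(1/18) + 3·(4/18) + 6·(1/18) + 7·(4/18) = 23/9.
E[Z | X = 2] = (23/9) / (5/9) = 23/5.

23/5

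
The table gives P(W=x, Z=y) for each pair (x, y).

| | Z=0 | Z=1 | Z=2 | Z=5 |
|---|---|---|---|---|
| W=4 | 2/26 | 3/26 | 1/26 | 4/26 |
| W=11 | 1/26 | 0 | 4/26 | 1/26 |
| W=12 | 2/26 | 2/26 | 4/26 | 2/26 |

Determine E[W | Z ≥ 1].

P(Z ≥ 1) = 21/26.
Σ W·P over the event = 4·(3/26) + 4·(1/26) + 4·(4/26) + 11·(4/26) + 11·(1/26) + 12·(2/26) + 12·(4/26) + 12·(2/26) = 183/26.
E[W | Z ≥ 1] = (183/26) / (21/26) = 61/7.

61/7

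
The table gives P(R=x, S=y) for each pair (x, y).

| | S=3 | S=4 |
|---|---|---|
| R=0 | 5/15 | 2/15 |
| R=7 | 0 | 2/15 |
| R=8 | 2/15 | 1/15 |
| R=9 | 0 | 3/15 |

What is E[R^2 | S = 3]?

P(S = 3) = 7/15.
Summing R^2·P(R=x,S=y) over the conditioning event gives 128/15.
E[R^2 | S = 3] = (128/15) / (7/15) = 128/7.

128/7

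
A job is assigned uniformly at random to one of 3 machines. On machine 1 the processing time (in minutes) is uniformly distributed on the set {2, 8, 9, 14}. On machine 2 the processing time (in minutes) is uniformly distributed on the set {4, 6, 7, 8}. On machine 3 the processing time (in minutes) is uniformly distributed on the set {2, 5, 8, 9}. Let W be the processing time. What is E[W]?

E[W | machine 1] = (2+8+9+14)/4 = 33/4.
E[W | machine 2] = (4+6+7+8)/4 = 25/4.
E[W | machine 3] = (2+5+8+9)/4 = 6.
E[W] = (1/3)·(33/4) + (1/3)·(25/4) + (1/3)·(6) = 41/6.

41/6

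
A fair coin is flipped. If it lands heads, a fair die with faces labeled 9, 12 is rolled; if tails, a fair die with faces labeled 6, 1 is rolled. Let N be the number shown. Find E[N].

E[N | heads] = (9+12)/2 = 21/2.
E[N | tails] = (6+1)/2 = 7/2.
E[N] = (1/2)·(21/2) + (1/2)·(7/2) = 7.

7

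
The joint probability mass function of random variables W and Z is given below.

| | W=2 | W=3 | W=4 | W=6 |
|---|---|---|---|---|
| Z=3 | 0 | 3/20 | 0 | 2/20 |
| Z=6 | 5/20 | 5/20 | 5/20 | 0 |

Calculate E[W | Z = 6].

P(Z = 6) = 3/4.
Σ W·P over the event = 2·(5/20) + 3·(5/20) + 4·(5/20) = 9/4.
E[W | Z = 6] = (9/4) / (3/4) = 3.

3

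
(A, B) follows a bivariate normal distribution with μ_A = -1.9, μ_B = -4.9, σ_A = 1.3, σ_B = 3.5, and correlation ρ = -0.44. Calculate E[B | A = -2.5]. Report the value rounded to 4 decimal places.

-4.1892

For a bivariate normal, E[B | A=x] = μ_B + ρ·(σ_B/σ_A)·(x − μ_A).
E[B | A=-2.5] = -4.9 + (-0.44)·(3.5/1.3)·(-2.5 − (-1.9)) = -4.9 + (-1.1846)·(-0.6) = -4.1892.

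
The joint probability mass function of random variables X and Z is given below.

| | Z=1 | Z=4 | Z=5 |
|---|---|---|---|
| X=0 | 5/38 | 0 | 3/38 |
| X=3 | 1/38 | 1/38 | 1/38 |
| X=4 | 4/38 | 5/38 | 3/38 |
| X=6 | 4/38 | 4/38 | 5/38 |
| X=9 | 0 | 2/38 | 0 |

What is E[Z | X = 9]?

4

P(X = 9) = 1/19.
Σ Z·P over the event = 4·(2/38) = 4/19.
E[Z | X = 9] = (4/19) / (1/19) = 4.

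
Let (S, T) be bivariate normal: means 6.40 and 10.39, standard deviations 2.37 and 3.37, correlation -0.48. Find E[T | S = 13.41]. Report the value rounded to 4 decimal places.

For a bivariate normal, E[T | S=x] = μ_T + ρ·(σ_T/σ_S)·(x − μ_S).
E[T | S=13.41] = 10.39 + (-0.48)·(3.37/2.37)·(13.41 − (6.40)) = 10.39 + (-0.68253)·(7.01) = 5.6055.

5.6055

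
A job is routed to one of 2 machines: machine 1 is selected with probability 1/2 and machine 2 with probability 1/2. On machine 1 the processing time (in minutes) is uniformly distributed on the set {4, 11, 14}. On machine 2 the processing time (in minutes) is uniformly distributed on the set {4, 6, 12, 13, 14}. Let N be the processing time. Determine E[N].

E[N | machine 1] = (4+11+14)/3 = 29/3.
E[N | machine 2] = (4+6+12+13+14)/5 = 49/5.
E[N] = (1/2)·(29/3) + (1/2)·(49/5) = 146/15.

146/15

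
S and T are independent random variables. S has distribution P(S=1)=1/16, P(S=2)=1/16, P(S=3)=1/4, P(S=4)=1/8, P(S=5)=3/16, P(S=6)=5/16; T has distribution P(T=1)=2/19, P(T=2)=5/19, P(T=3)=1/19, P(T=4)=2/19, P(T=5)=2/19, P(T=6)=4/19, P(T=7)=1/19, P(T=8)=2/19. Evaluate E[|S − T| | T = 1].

P(T = 1) = 2/19.
Summing |S−T|·P(x,y) over outcomes with T = 1 gives 13/38.
E[|S − T| | T = 1] = (13/38) / (2/19) = 13/4.

13/4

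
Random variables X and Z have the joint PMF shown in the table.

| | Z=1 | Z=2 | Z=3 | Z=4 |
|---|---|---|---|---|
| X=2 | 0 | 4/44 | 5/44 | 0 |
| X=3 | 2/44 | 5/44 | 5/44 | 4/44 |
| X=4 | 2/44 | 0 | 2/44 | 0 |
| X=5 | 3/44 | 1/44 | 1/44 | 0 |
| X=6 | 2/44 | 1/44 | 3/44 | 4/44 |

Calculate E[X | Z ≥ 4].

P(Z ≥ 4) = 2/11.
Σ X·P over the event = 3·(4/44) + 6·(4/44) = 9/11.
E[X | Z ≥ 4] = (9/11) / (2/11) = 9/2.

9/2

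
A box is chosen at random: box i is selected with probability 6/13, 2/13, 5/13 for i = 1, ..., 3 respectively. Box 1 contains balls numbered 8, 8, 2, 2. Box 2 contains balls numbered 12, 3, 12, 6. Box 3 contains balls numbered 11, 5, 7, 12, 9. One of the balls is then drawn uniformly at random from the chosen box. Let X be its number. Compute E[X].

E[X | box 1] = (8+8+2+2)/4 = 5.
E[X | box 2] = (12+3+12+6)/4 = 33/4.
E[X | box 3] = (11+5+7+12+9)/5 = 44/5.
E[X] = (6/13)·(5) + (2/13)·(33/4) + (5/13)·(44/5) = 181/26.

181/26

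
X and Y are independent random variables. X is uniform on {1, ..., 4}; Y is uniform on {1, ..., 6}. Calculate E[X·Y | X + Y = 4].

10/3

Outcomes with X + Y = 4: (1,3), (2,2), (3,1), each with probability 1/24.
E[X·Y | X + Y = 4] = (3 + 4 + 3) / 3 = 10/3.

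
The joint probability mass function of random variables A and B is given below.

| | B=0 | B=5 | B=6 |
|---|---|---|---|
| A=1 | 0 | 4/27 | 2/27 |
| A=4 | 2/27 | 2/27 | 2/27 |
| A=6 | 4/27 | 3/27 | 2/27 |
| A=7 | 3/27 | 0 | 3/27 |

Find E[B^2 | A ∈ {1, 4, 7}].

P(A ∈ {1, 4, 7}) = 2/3.
Σ B^2·P over the event = 25·(4/27) + 36·(2/27) + 0·(2/27) + 25·(2/27) + 36·(2/27) + 0·(3/27) + 36·(3/27) = 134/9.
E[B^2 | A ∈ {1, 4, 7}] = (134/9) / (2/3) = 67/3.

67/3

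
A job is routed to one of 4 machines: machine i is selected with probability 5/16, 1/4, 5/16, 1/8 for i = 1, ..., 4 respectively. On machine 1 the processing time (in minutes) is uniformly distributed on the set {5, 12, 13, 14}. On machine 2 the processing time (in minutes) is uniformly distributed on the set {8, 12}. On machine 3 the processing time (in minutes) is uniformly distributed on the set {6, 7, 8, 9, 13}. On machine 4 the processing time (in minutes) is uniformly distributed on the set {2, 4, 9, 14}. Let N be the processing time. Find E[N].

E[N | machine 1] = (5+12+13+14)/4 = 11.
E[N | machine 2] = (8+12)/2 = 10.
E[N | machine 3] = (6+7+8+9+13)/5 = 43/5.
E[N | machine 4] = (2+4+9+14)/4 = 29/4.
E[N] = (5/16)·(11) + (1/4)·(10) + (5/16)·(43/5) + (1/8)·(29/4) = 305/32.

305/32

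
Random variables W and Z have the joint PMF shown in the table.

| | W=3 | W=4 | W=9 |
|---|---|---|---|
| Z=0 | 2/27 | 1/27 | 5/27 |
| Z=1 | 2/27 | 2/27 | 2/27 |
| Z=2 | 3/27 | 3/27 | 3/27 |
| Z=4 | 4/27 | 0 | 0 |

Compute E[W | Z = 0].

P(Z = 0) = 8/27.
Summing W·P(W=x,Z=y) over the conditioning event gives 55/27.
E[W | Z = 0] = (55/27) / (8/27) = 55/8.

55/8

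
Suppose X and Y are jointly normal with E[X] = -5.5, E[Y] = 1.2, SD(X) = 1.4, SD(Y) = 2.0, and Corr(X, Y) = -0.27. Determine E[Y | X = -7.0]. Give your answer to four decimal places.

For a bivariate normal, E[Y | X=x] = μ_Y + ρ·(σ_Y/σ_X)·(x − μ_X).
E[Y | X=-7.0] = 1.2 + (-0.27)·(2.0/1.4)·(-7.0 − (-5.5)) = 1.2 + (-0.38571)·(-1.5) = 1.7786.

1.7786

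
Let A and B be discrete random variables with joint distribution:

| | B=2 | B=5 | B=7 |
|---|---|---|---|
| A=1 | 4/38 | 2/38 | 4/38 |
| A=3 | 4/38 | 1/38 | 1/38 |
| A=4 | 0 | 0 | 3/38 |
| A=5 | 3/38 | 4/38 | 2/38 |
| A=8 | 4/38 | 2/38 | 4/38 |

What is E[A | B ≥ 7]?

61/14

P(B ≥ 7) = 7/19.
Σ A·P over the event = 1·(4/38) + 3·(1/38) + 4·(3/38) + 5·(2/38) + 8·(4/38) = 61/38.
E[A | B ≥ 7] = (61/38) / (7/19) = 61/14.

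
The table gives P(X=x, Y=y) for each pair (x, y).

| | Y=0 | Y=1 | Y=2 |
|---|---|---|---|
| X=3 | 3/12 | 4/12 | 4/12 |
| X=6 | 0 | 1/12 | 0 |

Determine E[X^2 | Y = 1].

72/5

P(Y = 1) = 5/12.
Σ X^2·P over the event = 9·(4/12) + 36·(1/12) = 6.
E[X^2 | Y = 1] = (6) / (5/12) = 72/5.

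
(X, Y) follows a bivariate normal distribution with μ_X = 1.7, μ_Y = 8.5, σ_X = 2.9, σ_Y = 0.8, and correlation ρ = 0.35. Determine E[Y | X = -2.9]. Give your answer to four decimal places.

8.0559

For a bivariate normal, E[Y | X=x] = μ_Y + ρ·(σ_Y/σ_X)·(x − μ_X).
E[Y | X=-2.9] = 8.5 + (0.35)·(0.8/2.9)·(-2.9 − (1.7)) = 8.5 + (0.096552)·(-4.6) = 8.0559.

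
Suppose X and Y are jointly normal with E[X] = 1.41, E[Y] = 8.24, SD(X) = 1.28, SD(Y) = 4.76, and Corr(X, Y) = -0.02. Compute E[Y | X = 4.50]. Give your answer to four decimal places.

8.0102

The regression of Y on X has slope ρ·σ_Y/σ_X and passes through (μ_X, μ_Y).
E[Y | X=4.50] = 8.24 + (-0.02)·(4.76/1.28)·(4.50 − (1.41)) = 8.24 + (-0.074375)·(3.09) = 8.0102.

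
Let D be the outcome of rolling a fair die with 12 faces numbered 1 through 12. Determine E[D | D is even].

7

Given D is even, D is equally likely to be any of {2, 4, 6, 8, 10, 12}.
E[D | D is even] = (2 + 4 + 6 + 8 + 10 + 12) / 6 = 7.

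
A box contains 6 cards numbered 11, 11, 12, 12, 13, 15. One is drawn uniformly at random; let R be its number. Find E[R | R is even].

P(R is even) = 1/3.
Σ over the event: 12·1/3 = 4.
E[R | R is even] = (4) / (1/3) = 12.

12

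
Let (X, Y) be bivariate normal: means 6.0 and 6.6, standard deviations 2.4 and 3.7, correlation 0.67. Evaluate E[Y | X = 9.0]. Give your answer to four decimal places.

The regression of Y on X has slope ρ·σ_Y/σ_X and passes through (μ_X, μ_Y).
E[Y | X=9.0] = 6.6 + (0.67)·(3.7/2.4)·(9.0 − (6.0)) = 6.6 + (1.03292)·(3) = 9.6988.

9.6988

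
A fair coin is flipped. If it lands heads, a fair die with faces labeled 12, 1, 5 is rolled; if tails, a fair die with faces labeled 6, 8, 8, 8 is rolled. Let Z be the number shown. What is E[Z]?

E[Z | heads] = (12+1+5)/3 = 6.
E[Z | tails] = (6+8+8+8)/4 = 15/2.
By the law of total expectation,
E[Z] = (1/2)·(6) + (1/2)·(15/2) = 27/4.

27/4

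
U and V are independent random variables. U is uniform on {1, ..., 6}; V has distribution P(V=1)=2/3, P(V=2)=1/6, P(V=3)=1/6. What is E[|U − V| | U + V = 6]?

3

P(U + V = 6) = 1/6.
Summing |U−V|·P(x,y) over outcomes with U + V = 6 gives 1/2.
E[|U − V| | U + V = 6] = (1/2) / (1/6) = 3.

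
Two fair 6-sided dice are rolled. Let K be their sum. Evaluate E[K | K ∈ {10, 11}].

P(K ∈ {10, 11}) = 5/36.
Σ over the event: 10·1/12 + 11·1/18 = 13/9.
E[K | K ∈ {10, 11}] = (13/9) / (5/36) = 52/5.

52/5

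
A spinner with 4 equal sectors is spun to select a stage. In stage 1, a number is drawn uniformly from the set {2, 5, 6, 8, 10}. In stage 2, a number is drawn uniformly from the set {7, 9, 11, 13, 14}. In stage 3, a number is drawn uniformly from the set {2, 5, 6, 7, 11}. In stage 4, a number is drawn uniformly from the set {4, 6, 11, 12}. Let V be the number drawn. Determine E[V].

E[V | stage 1] = (2+5+6+8+10)/5 = 31/5.
E[V | stage 2] = (7+9+11+13+14)/5 = 54/5.
E[V | stage 3] = (2+5+6+7+11)/5 = 31/5.
E[V | stage 4] = (4+6+11+12)/4 = 33/4.
By the law of total expectation,
E[V] = (1/4)·(31/5) + (1/4)·(54/5) + (1/4)·(31/5) + (1/4)·(33/4) = 629/80.

629/80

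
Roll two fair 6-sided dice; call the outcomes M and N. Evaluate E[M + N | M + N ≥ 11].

34/3

P(M + N ≥ 11) = 1/12.
Summing (M+N)·P(x,y) over outcomes with M + N ≥ 11 gives 17/18.
E[M + N | M + N ≥ 11] = (17/18) / (1/12) = 34/3.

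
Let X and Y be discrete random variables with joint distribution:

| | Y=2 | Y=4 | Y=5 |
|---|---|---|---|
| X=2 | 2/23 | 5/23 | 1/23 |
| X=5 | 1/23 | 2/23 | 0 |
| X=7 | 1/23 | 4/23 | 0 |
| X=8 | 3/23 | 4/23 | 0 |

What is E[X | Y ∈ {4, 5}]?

P(Y ∈ {4, 5}) = 16/23.
Σ X·P over the event = 2·(5/23) + 2·(1/23) + 5·(2/23) + 7·(4/23) + 8·(4/23) = 82/23.
E[X | Y ∈ {4, 5}] = (82/23) / (16/23) = 41/8.

41/8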